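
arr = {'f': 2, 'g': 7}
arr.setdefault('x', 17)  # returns 17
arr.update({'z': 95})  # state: {'f': 2, 'g': 7, 'x': 17, 'z': 95}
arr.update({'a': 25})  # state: {'f': 2, 'g': 7, 'x': 17, 'z': 95, 'a': 25}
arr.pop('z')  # 95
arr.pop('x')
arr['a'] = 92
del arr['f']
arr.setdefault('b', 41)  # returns 41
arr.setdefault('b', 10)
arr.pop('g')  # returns 7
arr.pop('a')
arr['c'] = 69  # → {'b': 41, 'c': 69}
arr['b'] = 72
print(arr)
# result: {'b': 72, 'c': 69}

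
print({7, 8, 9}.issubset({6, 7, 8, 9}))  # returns True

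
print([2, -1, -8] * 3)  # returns [2, -1, -8, 2, -1, -8, 2, -1, -8]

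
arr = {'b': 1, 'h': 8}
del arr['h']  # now {'b': 1}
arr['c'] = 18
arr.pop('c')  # 18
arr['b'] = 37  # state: {'b': 37}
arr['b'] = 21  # {'b': 21}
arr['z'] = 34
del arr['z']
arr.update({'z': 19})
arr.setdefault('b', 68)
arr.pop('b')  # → 21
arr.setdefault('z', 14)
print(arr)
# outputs {'z': 19}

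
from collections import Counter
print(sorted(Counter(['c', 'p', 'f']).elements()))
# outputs ['c', 'f', 'p']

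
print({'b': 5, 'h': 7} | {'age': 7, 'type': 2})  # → {'b': 5, 'h': 7, 'age': 7, 'type': 2}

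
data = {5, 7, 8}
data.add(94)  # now {5, 7, 8, 94}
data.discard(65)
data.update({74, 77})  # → {5, 7, 8, 74, 77, 94}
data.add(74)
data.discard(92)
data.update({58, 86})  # {5, 7, 8, 58, 74, 77, 86, 94}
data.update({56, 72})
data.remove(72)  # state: {5, 7, 8, 56, 58, 74, 77, 86, 94}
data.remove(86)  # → {5, 7, 8, 56, 58, 74, 77, 94}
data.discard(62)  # {5, 7, 8, 56, 58, 74, 77, 94}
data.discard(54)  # {5, 7, 8, 56, 58, 74, 77, 94}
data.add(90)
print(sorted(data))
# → [5, 7, 8, 56, 58, 74, 77, 90, 94]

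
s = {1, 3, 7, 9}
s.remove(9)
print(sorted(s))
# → [1, 3, 7]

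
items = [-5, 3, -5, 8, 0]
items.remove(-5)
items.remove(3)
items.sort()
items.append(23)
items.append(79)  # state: [-5, 0, 8, 23, 79]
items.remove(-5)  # [0, 8, 23, 79]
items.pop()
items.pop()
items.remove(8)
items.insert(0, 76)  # [76, 0]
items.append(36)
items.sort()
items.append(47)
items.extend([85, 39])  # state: [0, 36, 76, 47, 85, 39]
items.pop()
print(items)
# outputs [0, 36, 76, 47, 85]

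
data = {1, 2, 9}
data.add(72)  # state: {1, 2, 9, 72}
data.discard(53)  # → {1, 2, 9, 72}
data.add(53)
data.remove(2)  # {1, 9, 53, 72}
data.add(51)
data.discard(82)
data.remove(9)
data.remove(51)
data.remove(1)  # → {53, 72}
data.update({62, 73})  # {53, 62, 72, 73}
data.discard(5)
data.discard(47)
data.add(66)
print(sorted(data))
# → [53, 62, 66, 72, 73]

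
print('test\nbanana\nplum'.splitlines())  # ['test', 'banana', 'plum']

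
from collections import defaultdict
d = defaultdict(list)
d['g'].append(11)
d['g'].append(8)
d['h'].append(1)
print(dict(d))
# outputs {'g': [11, 8], 'h': [1]}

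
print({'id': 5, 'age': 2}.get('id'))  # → 5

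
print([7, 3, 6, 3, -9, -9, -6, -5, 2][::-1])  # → [2, -5, -6, -9, -9, 3, 6, 3, 7]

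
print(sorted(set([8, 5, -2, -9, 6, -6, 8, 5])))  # [-9, -6, -2, 5, 6, 8]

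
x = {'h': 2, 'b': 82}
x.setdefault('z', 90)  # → 90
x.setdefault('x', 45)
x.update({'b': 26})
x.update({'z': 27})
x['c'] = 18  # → {'h': 2, 'b': 26, 'z': 27, 'x': 45, 'c': 18}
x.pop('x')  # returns 45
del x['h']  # {'b': 26, 'z': 27, 'c': 18}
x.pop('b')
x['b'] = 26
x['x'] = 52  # {'z': 27, 'c': 18, 'b': 26, 'x': 52}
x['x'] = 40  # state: {'z': 27, 'c': 18, 'b': 26, 'x': 40}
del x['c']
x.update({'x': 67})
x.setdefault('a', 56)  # 56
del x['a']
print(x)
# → {'z': 27, 'b': 26, 'x': 67}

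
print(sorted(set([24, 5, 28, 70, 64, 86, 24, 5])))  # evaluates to [5, 24, 28, 64, 70, 86]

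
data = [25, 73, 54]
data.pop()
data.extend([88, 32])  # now [25, 73, 88, 32]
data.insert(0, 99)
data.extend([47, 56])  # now [99, 25, 73, 88, 32, 47, 56]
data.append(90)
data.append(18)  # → [99, 25, 73, 88, 32, 47, 56, 90, 18]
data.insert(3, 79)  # [99, 25, 73, 79, 88, 32, 47, 56, 90, 18]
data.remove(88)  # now [99, 25, 73, 79, 32, 47, 56, 90, 18]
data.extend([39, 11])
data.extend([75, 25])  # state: [99, 25, 73, 79, 32, 47, 56, 90, 18, 39, 11, 75, 25]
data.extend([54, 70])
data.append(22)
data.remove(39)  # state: [99, 25, 73, 79, 32, 47, 56, 90, 18, 11, 75, 25, 54, 70, 22]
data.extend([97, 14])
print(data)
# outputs [99, 25, 73, 79, 32, 47, 56, 90, 18, 11, 75, 25, 54, 70, 22, 97, 14]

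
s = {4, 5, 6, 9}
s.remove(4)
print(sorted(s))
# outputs [5, 6, 9]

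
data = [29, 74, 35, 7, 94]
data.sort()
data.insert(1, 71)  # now [7, 71, 29, 35, 74, 94]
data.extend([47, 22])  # [7, 71, 29, 35, 74, 94, 47, 22]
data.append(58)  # [7, 71, 29, 35, 74, 94, 47, 22, 58]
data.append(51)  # [7, 71, 29, 35, 74, 94, 47, 22, 58, 51]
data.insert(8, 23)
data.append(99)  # [7, 71, 29, 35, 74, 94, 47, 22, 23, 58, 51, 99]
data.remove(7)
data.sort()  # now [22, 23, 29, 35, 47, 51, 58, 71, 74, 94, 99]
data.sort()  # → [22, 23, 29, 35, 47, 51, 58, 71, 74, 94, 99]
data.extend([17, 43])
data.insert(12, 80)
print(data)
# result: [22, 23, 29, 35, 47, 51, 58, 71, 74, 94, 99, 17, 80, 43]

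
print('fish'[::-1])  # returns hsif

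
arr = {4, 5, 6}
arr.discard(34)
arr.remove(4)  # {5, 6}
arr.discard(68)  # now {5, 6}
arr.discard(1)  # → {5, 6}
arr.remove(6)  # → {5}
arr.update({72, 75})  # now {5, 72, 75}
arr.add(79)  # {5, 72, 75, 79}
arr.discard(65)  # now {5, 72, 75, 79}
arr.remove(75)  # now {5, 72, 79}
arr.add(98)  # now {5, 72, 79, 98}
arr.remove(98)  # {5, 72, 79}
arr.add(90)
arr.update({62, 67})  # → {5, 62, 67, 72, 79, 90}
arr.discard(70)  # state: {5, 62, 67, 72, 79, 90}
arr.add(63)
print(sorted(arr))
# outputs [5, 62, 63, 67, 72, 79, 90]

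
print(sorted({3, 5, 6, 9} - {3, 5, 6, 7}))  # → [9]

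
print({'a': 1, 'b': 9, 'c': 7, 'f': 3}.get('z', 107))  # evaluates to 107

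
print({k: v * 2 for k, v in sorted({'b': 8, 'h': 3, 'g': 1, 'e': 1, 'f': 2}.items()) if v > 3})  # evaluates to {'b': 16}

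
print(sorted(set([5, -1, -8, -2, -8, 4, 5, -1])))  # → [-8, -2, -1, 4, 5]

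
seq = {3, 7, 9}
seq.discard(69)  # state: {3, 7, 9}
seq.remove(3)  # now {7, 9}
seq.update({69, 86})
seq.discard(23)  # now {7, 9, 69, 86}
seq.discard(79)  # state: {7, 9, 69, 86}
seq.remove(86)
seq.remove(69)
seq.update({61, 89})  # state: {7, 9, 61, 89}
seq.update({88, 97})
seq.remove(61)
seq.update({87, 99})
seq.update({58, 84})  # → {7, 9, 58, 84, 87, 88, 89, 97, 99}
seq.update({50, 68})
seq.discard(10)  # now {7, 9, 50, 58, 68, 84, 87, 88, 89, 97, 99}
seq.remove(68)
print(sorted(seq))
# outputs [7, 9, 50, 58, 84, 87, 88, 89, 97, 99]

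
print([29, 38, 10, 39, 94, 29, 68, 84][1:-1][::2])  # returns [38, 39, 29]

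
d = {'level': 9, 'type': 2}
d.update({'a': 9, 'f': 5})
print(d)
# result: {'level': 9, 'type': 2, 'a': 9, 'f': 5}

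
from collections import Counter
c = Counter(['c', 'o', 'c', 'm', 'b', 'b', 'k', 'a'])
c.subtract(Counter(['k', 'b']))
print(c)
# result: Counter({'c': 2, 'o': 1, 'm': 1, 'b': 1, 'a': 1, 'k': 0})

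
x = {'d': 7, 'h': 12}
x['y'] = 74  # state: {'d': 7, 'h': 12, 'y': 74}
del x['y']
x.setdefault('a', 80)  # 80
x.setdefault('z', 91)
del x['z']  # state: {'d': 7, 'h': 12, 'a': 80}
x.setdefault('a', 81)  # 80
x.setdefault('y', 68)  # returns 68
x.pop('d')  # 7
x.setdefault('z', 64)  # 64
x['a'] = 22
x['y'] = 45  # {'h': 12, 'a': 22, 'y': 45, 'z': 64}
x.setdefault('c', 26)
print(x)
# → {'h': 12, 'a': 22, 'y': 45, 'z': 64, 'c': 26}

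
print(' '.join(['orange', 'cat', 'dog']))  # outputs orange cat dog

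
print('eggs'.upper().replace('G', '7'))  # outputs E77S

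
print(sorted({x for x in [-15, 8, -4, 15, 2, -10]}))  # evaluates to [-15, -10, -4, 2, 8, 15]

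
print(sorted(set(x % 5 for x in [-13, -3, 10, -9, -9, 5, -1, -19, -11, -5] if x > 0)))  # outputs [0]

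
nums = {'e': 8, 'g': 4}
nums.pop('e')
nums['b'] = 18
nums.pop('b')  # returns 18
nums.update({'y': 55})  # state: {'g': 4, 'y': 55}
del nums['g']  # {'y': 55}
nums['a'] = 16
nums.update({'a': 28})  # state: {'y': 55, 'a': 28}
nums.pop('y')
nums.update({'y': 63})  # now {'a': 28, 'y': 63}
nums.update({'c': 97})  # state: {'a': 28, 'y': 63, 'c': 97}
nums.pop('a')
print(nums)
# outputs {'y': 63, 'c': 97}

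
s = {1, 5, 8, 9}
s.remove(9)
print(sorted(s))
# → [1, 5, 8]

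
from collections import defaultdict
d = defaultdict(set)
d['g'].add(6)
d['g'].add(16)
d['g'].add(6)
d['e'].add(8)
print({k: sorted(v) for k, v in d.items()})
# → {'g': [6, 16], 'e': [8]}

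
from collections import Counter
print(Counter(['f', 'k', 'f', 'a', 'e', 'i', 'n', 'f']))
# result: Counter({'f': 3, 'k': 1, 'a': 1, 'e': 1, 'i': 1, 'n': 1})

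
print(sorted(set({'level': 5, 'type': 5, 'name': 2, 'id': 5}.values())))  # [2, 5]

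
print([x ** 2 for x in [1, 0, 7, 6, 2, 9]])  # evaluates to [1, 0, 49, 36, 4, 81]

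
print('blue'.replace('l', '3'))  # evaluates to b3ue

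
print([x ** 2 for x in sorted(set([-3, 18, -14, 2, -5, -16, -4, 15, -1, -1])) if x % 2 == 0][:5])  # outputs [256, 196, 16, 4, 324]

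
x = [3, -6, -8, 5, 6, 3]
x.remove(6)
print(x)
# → [3, -6, -8, 5, 3]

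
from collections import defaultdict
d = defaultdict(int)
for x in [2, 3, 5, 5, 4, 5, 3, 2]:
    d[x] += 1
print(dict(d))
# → {2: 2, 3: 2, 5: 3, 4: 1}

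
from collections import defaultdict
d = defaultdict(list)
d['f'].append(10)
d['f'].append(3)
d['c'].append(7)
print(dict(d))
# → {'f': [10, 3], 'c': [7]}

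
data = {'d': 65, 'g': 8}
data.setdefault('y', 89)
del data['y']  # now {'d': 65, 'g': 8}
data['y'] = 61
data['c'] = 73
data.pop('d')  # 65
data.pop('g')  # 8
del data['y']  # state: {'c': 73}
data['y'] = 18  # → {'c': 73, 'y': 18}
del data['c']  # {'y': 18}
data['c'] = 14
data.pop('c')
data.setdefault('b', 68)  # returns 68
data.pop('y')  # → 18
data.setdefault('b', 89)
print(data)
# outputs {'b': 68}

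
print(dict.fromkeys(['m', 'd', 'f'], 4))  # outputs {'m': 4, 'd': 4, 'f': 4}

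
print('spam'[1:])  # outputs pam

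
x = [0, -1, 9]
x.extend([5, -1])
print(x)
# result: [0, -1, 9, 5, -1]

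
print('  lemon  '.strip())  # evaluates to lemon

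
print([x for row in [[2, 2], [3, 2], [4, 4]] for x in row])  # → [2, 2, 3, 2, 4, 4]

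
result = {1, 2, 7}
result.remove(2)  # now {1, 7}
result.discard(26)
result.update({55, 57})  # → {1, 7, 55, 57}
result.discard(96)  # {1, 7, 55, 57}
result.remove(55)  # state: {1, 7, 57}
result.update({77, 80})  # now {1, 7, 57, 77, 80}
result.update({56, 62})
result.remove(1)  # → {7, 56, 57, 62, 77, 80}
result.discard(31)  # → {7, 56, 57, 62, 77, 80}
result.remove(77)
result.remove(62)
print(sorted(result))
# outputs [7, 56, 57, 80]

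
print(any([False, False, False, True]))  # True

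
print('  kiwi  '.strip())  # kiwi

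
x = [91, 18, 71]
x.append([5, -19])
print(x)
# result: [91, 18, 71, [5, -19]]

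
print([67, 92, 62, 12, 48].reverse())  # None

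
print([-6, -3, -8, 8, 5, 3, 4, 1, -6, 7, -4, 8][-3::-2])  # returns [7, 1, 3, 8, -3]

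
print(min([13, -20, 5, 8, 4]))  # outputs -20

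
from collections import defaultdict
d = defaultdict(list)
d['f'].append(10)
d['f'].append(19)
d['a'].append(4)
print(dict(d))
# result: {'f': [10, 19], 'a': [4]}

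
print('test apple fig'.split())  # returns ['test', 'apple', 'fig']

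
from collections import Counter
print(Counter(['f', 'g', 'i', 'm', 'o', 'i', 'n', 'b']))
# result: Counter({'i': 2, 'f': 1, 'g': 1, 'm': 1, 'o': 1, 'n': 1, 'b': 1})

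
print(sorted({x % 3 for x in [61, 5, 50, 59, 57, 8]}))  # [0, 1, 2]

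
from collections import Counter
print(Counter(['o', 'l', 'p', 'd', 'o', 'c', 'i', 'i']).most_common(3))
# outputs [('o', 2), ('i', 2), ('l', 1)]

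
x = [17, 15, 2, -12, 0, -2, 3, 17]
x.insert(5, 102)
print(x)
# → [17, 15, 2, -12, 0, 102, -2, 3, 17]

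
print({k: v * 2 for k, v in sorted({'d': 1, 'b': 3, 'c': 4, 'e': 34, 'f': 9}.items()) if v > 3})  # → {'c': 8, 'e': 68, 'f': 18}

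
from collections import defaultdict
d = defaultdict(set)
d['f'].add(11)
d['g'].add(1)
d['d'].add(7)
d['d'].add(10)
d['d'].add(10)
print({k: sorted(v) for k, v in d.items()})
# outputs {'f': [11], 'g': [1], 'd': [7, 10]}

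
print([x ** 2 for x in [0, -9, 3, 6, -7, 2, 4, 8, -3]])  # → [0, 81, 9, 36, 49, 4, 16, 64, 9]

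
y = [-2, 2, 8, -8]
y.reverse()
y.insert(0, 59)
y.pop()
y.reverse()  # [2, 8, -8, 59]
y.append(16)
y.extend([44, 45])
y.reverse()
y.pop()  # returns 2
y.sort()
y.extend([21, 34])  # [-8, 8, 16, 44, 45, 59, 21, 34]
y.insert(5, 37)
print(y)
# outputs [-8, 8, 16, 44, 45, 37, 59, 21, 34]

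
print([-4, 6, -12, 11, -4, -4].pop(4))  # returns -4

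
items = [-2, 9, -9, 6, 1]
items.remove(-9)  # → [-2, 9, 6, 1]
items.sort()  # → [-2, 1, 6, 9]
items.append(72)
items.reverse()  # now [72, 9, 6, 1, -2]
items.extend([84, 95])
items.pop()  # 95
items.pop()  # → 84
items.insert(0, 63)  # [63, 72, 9, 6, 1, -2]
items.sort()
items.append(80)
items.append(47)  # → [-2, 1, 6, 9, 63, 72, 80, 47]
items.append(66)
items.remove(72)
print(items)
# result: [-2, 1, 6, 9, 63, 80, 47, 66]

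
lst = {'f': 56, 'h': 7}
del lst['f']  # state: {'h': 7}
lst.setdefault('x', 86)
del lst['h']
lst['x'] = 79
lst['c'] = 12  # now {'x': 79, 'c': 12}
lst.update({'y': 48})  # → {'x': 79, 'c': 12, 'y': 48}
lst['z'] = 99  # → {'x': 79, 'c': 12, 'y': 48, 'z': 99}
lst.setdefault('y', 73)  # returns 48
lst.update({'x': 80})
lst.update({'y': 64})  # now {'x': 80, 'c': 12, 'y': 64, 'z': 99}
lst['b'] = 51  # {'x': 80, 'c': 12, 'y': 64, 'z': 99, 'b': 51}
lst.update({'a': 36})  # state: {'x': 80, 'c': 12, 'y': 64, 'z': 99, 'b': 51, 'a': 36}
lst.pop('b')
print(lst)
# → {'x': 80, 'c': 12, 'y': 64, 'z': 99, 'a': 36}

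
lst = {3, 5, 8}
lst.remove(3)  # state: {5, 8}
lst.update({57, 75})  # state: {5, 8, 57, 75}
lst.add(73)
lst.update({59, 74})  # {5, 8, 57, 59, 73, 74, 75}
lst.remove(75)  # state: {5, 8, 57, 59, 73, 74}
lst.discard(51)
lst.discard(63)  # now {5, 8, 57, 59, 73, 74}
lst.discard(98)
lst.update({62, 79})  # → {5, 8, 57, 59, 62, 73, 74, 79}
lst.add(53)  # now {5, 8, 53, 57, 59, 62, 73, 74, 79}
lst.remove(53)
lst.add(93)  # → {5, 8, 57, 59, 62, 73, 74, 79, 93}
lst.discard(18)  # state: {5, 8, 57, 59, 62, 73, 74, 79, 93}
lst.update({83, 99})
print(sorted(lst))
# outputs [5, 8, 57, 59, 62, 73, 74, 79, 83, 93, 99]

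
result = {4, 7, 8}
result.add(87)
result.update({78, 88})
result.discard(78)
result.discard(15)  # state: {4, 7, 8, 87, 88}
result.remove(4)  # {7, 8, 87, 88}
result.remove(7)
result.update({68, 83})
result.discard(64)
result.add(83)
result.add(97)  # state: {8, 68, 83, 87, 88, 97}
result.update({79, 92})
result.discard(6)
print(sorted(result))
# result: [8, 68, 79, 83, 87, 88, 92, 97]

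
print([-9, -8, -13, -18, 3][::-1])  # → [3, -18, -13, -8, -9]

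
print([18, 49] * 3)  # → [18, 49, 18, 49, 18, 49]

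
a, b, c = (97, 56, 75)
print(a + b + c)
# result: 228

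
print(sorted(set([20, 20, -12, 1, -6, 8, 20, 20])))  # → [-12, -6, 1, 8, 20]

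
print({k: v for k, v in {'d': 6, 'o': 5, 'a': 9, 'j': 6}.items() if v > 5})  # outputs {'d': 6, 'a': 9, 'j': 6}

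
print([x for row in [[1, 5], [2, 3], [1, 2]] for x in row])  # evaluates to [1, 5, 2, 3, 1, 2]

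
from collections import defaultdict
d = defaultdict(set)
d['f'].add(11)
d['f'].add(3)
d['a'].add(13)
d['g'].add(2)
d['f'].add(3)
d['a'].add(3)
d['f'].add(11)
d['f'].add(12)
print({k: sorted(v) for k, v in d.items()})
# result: {'f': [3, 11, 12], 'a': [3, 13], 'g': [2]}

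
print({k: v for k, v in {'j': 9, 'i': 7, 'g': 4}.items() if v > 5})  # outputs {'j': 9, 'i': 7}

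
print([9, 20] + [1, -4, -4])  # [9, 20, 1, -4, -4]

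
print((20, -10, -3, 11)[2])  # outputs -3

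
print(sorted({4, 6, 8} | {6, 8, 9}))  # [4, 6, 8, 9]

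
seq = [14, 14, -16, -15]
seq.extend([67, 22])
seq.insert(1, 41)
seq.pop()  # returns 22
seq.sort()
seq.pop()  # 67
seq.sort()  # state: [-16, -15, 14, 14, 41]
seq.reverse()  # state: [41, 14, 14, -15, -16]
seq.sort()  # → [-16, -15, 14, 14, 41]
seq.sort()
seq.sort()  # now [-16, -15, 14, 14, 41]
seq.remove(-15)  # [-16, 14, 14, 41]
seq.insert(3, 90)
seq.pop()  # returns 41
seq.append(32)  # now [-16, 14, 14, 90, 32]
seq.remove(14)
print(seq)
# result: [-16, 14, 90, 32]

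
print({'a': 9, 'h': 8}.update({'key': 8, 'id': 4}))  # None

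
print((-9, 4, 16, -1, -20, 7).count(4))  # 1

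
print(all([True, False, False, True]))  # False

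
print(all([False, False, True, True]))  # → False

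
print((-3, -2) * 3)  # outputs (-3, -2, -3, -2, -3, -2)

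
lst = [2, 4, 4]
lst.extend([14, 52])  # [2, 4, 4, 14, 52]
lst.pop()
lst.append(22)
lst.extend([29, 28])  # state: [2, 4, 4, 14, 22, 29, 28]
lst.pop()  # 28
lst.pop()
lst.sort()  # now [2, 4, 4, 14, 22]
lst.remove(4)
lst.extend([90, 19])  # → [2, 4, 14, 22, 90, 19]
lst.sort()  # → [2, 4, 14, 19, 22, 90]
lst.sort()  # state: [2, 4, 14, 19, 22, 90]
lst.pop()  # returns 90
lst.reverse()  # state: [22, 19, 14, 4, 2]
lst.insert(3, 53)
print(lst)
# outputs [22, 19, 14, 53, 4, 2]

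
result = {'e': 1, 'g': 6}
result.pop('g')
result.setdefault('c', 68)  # 68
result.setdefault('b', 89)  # 89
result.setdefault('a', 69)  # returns 69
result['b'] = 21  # {'e': 1, 'c': 68, 'b': 21, 'a': 69}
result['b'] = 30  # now {'e': 1, 'c': 68, 'b': 30, 'a': 69}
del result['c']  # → {'e': 1, 'b': 30, 'a': 69}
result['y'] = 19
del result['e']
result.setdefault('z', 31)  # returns 31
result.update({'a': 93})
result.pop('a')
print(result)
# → {'b': 30, 'y': 19, 'z': 31}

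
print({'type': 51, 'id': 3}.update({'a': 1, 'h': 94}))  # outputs None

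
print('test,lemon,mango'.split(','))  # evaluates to ['test', 'lemon', 'mango']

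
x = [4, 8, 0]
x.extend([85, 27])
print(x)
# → [4, 8, 0, 85, 27]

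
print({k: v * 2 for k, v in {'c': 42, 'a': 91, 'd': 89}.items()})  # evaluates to {'c': 84, 'a': 182, 'd': 178}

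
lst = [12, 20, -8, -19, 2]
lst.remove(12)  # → [20, -8, -19, 2]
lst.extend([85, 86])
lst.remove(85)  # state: [20, -8, -19, 2, 86]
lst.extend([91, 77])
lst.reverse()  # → [77, 91, 86, 2, -19, -8, 20]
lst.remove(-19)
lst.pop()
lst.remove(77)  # [91, 86, 2, -8]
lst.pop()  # -8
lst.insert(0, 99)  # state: [99, 91, 86, 2]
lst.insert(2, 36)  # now [99, 91, 36, 86, 2]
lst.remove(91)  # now [99, 36, 86, 2]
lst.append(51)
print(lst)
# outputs [99, 36, 86, 2, 51]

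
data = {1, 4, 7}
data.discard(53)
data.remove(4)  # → {1, 7}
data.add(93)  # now {1, 7, 93}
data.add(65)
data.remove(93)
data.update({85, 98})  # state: {1, 7, 65, 85, 98}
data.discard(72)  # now {1, 7, 65, 85, 98}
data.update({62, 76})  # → {1, 7, 62, 65, 76, 85, 98}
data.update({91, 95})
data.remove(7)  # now {1, 62, 65, 76, 85, 91, 95, 98}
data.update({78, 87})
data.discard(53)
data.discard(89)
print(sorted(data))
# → [1, 62, 65, 76, 78, 85, 87, 91, 95, 98]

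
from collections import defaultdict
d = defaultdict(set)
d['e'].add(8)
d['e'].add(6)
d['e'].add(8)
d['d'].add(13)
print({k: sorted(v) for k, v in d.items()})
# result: {'e': [6, 8], 'd': [13]}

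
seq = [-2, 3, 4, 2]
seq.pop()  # 2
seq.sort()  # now [-2, 3, 4]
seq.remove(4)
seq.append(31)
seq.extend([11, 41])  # [-2, 3, 31, 11, 41]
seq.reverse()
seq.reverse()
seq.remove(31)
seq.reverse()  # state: [41, 11, 3, -2]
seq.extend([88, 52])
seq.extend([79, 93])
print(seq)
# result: [41, 11, 3, -2, 88, 52, 79, 93]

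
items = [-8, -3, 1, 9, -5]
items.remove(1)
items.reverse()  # [-5, 9, -3, -8]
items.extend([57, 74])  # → [-5, 9, -3, -8, 57, 74]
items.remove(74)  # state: [-5, 9, -3, -8, 57]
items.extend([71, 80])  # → [-5, 9, -3, -8, 57, 71, 80]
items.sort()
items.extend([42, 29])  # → [-8, -5, -3, 9, 57, 71, 80, 42, 29]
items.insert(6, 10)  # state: [-8, -5, -3, 9, 57, 71, 10, 80, 42, 29]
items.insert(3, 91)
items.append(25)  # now [-8, -5, -3, 91, 9, 57, 71, 10, 80, 42, 29, 25]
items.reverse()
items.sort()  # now [-8, -5, -3, 9, 10, 25, 29, 42, 57, 71, 80, 91]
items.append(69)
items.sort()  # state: [-8, -5, -3, 9, 10, 25, 29, 42, 57, 69, 71, 80, 91]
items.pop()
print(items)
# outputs [-8, -5, -3, 9, 10, 25, 29, 42, 57, 69, 71, 80]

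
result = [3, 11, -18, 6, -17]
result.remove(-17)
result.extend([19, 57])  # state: [3, 11, -18, 6, 19, 57]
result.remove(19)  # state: [3, 11, -18, 6, 57]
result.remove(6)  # [3, 11, -18, 57]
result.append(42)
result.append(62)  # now [3, 11, -18, 57, 42, 62]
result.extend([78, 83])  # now [3, 11, -18, 57, 42, 62, 78, 83]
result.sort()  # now [-18, 3, 11, 42, 57, 62, 78, 83]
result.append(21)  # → [-18, 3, 11, 42, 57, 62, 78, 83, 21]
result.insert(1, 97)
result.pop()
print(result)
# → [-18, 97, 3, 11, 42, 57, 62, 78, 83]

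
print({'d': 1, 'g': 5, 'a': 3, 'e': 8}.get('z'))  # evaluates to None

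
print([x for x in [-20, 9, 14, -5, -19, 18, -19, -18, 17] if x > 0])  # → [9, 14, 18, 17]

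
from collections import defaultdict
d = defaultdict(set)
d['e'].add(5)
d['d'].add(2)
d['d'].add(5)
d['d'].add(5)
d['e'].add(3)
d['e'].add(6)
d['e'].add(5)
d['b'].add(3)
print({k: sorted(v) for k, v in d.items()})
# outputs {'e': [3, 5, 6], 'd': [2, 5], 'b': [3]}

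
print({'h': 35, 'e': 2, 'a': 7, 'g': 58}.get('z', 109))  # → 109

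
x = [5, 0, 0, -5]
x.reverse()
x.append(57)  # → [-5, 0, 0, 5, 57]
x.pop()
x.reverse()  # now [5, 0, 0, -5]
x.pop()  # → -5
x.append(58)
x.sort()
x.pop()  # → 58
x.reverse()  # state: [5, 0, 0]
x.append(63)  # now [5, 0, 0, 63]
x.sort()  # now [0, 0, 5, 63]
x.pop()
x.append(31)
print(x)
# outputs [0, 0, 5, 31]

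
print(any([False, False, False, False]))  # False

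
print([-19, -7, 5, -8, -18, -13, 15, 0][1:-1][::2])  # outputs [-7, -8, -13]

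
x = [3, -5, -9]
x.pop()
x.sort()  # [-5, 3]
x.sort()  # [-5, 3]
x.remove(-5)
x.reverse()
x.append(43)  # [3, 43]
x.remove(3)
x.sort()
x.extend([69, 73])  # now [43, 69, 73]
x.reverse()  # [73, 69, 43]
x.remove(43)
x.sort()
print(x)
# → [69, 73]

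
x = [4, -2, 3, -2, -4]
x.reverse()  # [-4, -2, 3, -2, 4]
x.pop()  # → 4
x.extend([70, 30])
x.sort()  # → [-4, -2, -2, 3, 30, 70]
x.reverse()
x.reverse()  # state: [-4, -2, -2, 3, 30, 70]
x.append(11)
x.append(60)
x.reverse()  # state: [60, 11, 70, 30, 3, -2, -2, -4]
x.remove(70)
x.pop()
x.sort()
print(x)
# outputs [-2, -2, 3, 11, 30, 60]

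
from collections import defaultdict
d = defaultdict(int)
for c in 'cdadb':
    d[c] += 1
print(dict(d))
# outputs {'c': 1, 'd': 2, 'a': 1, 'b': 1}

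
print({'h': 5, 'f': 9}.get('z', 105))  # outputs 105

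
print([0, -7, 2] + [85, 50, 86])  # [0, -7, 2, 85, 50, 86]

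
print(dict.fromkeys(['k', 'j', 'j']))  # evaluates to {'k': None, 'j': None}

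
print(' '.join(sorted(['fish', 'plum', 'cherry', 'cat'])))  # cat cherry fish plum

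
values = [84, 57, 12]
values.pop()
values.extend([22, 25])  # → [84, 57, 22, 25]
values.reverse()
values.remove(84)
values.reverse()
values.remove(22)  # [57, 25]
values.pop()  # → 25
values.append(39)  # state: [57, 39]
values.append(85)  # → [57, 39, 85]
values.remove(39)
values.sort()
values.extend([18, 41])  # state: [57, 85, 18, 41]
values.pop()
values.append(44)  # [57, 85, 18, 44]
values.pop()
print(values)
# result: [57, 85, 18]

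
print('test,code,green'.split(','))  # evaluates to ['test', 'code', 'green']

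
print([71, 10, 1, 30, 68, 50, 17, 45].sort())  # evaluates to None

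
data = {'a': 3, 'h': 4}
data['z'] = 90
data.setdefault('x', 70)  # 70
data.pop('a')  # 3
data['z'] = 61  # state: {'h': 4, 'z': 61, 'x': 70}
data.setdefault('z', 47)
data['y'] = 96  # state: {'h': 4, 'z': 61, 'x': 70, 'y': 96}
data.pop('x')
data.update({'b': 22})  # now {'h': 4, 'z': 61, 'y': 96, 'b': 22}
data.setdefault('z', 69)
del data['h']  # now {'z': 61, 'y': 96, 'b': 22}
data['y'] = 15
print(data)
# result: {'z': 61, 'y': 15, 'b': 22}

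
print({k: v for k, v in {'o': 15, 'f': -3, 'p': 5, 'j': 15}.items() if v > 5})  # {'o': 15, 'j': 15}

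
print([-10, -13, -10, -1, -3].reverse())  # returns None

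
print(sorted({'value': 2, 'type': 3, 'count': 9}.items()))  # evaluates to [('count', 9), ('type', 3), ('value', 2)]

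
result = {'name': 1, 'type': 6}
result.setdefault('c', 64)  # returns 64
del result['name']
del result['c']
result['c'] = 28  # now {'type': 6, 'c': 28}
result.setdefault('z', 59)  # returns 59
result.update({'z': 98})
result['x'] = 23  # {'type': 6, 'c': 28, 'z': 98, 'x': 23}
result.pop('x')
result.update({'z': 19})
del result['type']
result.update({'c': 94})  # {'c': 94, 'z': 19}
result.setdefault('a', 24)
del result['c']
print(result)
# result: {'z': 19, 'a': 24}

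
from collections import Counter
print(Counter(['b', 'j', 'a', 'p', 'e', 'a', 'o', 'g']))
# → Counter({'a': 2, 'b': 1, 'j': 1, 'p': 1, 'e': 1, 'o': 1, 'g': 1})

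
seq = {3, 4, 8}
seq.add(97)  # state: {3, 4, 8, 97}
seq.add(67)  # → {3, 4, 8, 67, 97}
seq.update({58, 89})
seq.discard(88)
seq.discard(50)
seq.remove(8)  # {3, 4, 58, 67, 89, 97}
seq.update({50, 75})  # {3, 4, 50, 58, 67, 75, 89, 97}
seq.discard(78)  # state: {3, 4, 50, 58, 67, 75, 89, 97}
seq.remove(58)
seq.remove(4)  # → {3, 50, 67, 75, 89, 97}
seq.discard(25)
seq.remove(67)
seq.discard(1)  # {3, 50, 75, 89, 97}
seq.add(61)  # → {3, 50, 61, 75, 89, 97}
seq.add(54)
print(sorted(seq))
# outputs [3, 50, 54, 61, 75, 89, 97]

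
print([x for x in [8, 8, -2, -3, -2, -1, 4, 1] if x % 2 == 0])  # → [8, 8, -2, -2, 4]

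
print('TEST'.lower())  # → test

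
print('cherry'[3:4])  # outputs r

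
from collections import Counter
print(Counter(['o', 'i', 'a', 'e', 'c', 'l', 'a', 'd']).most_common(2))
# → [('a', 2), ('o', 1)]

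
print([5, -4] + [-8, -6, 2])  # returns [5, -4, -8, -6, 2]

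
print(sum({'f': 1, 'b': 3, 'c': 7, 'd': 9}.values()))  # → 20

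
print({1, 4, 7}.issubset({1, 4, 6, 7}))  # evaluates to True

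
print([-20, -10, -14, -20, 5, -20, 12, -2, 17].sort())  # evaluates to None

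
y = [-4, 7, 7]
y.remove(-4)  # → [7, 7]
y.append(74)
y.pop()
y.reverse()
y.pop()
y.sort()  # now [7]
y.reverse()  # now [7]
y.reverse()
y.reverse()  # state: [7]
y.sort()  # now [7]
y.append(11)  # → [7, 11]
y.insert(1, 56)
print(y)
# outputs [7, 56, 11]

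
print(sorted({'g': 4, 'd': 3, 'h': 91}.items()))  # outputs [('d', 3), ('g', 4), ('h', 91)]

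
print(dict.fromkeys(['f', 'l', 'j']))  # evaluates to {'f': None, 'l': None, 'j': None}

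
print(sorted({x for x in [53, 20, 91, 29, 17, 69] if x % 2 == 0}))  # [20]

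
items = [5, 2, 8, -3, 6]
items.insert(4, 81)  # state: [5, 2, 8, -3, 81, 6]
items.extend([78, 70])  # [5, 2, 8, -3, 81, 6, 78, 70]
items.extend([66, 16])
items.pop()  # 16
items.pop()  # 66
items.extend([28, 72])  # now [5, 2, 8, -3, 81, 6, 78, 70, 28, 72]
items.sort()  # [-3, 2, 5, 6, 8, 28, 70, 72, 78, 81]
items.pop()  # 81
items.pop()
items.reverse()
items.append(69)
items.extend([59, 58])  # [72, 70, 28, 8, 6, 5, 2, -3, 69, 59, 58]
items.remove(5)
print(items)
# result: [72, 70, 28, 8, 6, 2, -3, 69, 59, 58]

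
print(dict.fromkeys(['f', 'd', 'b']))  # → {'f': None, 'd': None, 'b': None}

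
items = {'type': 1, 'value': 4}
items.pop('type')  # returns 1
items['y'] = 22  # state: {'value': 4, 'y': 22}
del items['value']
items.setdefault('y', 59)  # 22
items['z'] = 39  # {'y': 22, 'z': 39}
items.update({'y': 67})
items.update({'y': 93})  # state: {'y': 93, 'z': 39}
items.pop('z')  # 39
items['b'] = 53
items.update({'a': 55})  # {'y': 93, 'b': 53, 'a': 55}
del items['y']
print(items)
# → {'b': 53, 'a': 55}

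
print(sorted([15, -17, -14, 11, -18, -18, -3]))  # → [-18, -18, -17, -14, -3, 11, 15]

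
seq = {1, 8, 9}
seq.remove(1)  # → {8, 9}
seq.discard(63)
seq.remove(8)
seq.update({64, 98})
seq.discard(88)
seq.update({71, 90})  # {9, 64, 71, 90, 98}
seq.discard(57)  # {9, 64, 71, 90, 98}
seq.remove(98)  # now {9, 64, 71, 90}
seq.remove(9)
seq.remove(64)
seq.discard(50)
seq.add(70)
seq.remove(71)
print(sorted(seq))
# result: [70, 90]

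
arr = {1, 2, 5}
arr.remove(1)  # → {2, 5}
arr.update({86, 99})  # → {2, 5, 86, 99}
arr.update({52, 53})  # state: {2, 5, 52, 53, 86, 99}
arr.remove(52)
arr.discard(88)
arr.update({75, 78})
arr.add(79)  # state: {2, 5, 53, 75, 78, 79, 86, 99}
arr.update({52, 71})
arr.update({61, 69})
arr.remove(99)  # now {2, 5, 52, 53, 61, 69, 71, 75, 78, 79, 86}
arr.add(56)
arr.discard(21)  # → {2, 5, 52, 53, 56, 61, 69, 71, 75, 78, 79, 86}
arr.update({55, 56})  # {2, 5, 52, 53, 55, 56, 61, 69, 71, 75, 78, 79, 86}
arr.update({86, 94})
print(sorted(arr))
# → [2, 5, 52, 53, 55, 56, 61, 69, 71, 75, 78, 79, 86, 94]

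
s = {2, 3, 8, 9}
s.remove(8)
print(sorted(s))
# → [2, 3, 9]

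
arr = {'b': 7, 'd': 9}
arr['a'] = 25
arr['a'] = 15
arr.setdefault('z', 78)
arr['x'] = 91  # {'b': 7, 'd': 9, 'a': 15, 'z': 78, 'x': 91}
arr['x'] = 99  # {'b': 7, 'd': 9, 'a': 15, 'z': 78, 'x': 99}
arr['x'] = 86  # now {'b': 7, 'd': 9, 'a': 15, 'z': 78, 'x': 86}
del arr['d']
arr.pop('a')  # 15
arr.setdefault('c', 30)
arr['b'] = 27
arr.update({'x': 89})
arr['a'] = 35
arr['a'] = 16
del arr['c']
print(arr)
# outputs {'b': 27, 'z': 78, 'x': 89, 'a': 16}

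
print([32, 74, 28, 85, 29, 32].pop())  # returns 32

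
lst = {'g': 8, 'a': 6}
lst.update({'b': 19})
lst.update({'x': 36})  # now {'g': 8, 'a': 6, 'b': 19, 'x': 36}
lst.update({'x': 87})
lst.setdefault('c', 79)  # 79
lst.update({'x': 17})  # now {'g': 8, 'a': 6, 'b': 19, 'x': 17, 'c': 79}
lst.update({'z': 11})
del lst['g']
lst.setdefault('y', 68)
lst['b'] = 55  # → {'a': 6, 'b': 55, 'x': 17, 'c': 79, 'z': 11, 'y': 68}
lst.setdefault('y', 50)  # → 68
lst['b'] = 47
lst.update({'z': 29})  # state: {'a': 6, 'b': 47, 'x': 17, 'c': 79, 'z': 29, 'y': 68}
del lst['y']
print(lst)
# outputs {'a': 6, 'b': 47, 'x': 17, 'c': 79, 'z': 29}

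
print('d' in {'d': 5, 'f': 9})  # True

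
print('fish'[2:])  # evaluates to sh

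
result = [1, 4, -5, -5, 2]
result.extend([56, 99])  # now [1, 4, -5, -5, 2, 56, 99]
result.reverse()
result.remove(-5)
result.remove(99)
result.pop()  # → 1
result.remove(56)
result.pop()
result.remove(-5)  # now [2]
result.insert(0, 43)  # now [43, 2]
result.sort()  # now [2, 43]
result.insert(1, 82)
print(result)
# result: [2, 82, 43]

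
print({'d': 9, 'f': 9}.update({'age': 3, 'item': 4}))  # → None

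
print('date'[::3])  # de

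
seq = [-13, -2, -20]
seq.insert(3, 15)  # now [-13, -2, -20, 15]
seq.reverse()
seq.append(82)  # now [15, -20, -2, -13, 82]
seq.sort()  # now [-20, -13, -2, 15, 82]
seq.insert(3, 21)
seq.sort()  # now [-20, -13, -2, 15, 21, 82]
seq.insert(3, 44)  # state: [-20, -13, -2, 44, 15, 21, 82]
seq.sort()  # [-20, -13, -2, 15, 21, 44, 82]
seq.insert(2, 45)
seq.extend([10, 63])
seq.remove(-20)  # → [-13, 45, -2, 15, 21, 44, 82, 10, 63]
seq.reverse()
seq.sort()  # [-13, -2, 10, 15, 21, 44, 45, 63, 82]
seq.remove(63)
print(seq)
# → [-13, -2, 10, 15, 21, 44, 45, 82]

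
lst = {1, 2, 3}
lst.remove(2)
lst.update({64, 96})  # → {1, 3, 64, 96}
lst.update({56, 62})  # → {1, 3, 56, 62, 64, 96}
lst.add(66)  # {1, 3, 56, 62, 64, 66, 96}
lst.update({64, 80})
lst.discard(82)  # {1, 3, 56, 62, 64, 66, 80, 96}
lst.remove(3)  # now {1, 56, 62, 64, 66, 80, 96}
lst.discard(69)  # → {1, 56, 62, 64, 66, 80, 96}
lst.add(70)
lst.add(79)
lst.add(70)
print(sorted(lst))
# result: [1, 56, 62, 64, 66, 70, 79, 80, 96]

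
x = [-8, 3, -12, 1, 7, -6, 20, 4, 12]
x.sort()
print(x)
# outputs [-12, -8, -6, 1, 3, 4, 7, 12, 20]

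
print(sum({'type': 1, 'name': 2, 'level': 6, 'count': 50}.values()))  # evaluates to 59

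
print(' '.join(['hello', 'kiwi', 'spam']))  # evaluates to hello kiwi spam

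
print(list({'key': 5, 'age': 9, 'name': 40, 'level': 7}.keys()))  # ['key', 'age', 'name', 'level']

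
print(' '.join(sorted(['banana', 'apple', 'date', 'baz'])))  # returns apple banana baz date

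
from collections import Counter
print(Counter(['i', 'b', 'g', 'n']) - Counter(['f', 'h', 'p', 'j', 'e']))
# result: Counter({'i': 1, 'b': 1, 'g': 1, 'n': 1})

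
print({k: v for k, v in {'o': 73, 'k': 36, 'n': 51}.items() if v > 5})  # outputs {'o': 73, 'k': 36, 'n': 51}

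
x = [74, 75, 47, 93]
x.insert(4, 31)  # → [74, 75, 47, 93, 31]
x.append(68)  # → [74, 75, 47, 93, 31, 68]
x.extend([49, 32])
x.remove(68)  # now [74, 75, 47, 93, 31, 49, 32]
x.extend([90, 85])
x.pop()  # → 85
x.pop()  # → 90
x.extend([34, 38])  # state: [74, 75, 47, 93, 31, 49, 32, 34, 38]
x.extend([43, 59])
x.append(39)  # [74, 75, 47, 93, 31, 49, 32, 34, 38, 43, 59, 39]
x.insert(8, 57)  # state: [74, 75, 47, 93, 31, 49, 32, 34, 57, 38, 43, 59, 39]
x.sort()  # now [31, 32, 34, 38, 39, 43, 47, 49, 57, 59, 74, 75, 93]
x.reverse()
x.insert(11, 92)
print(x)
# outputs [93, 75, 74, 59, 57, 49, 47, 43, 39, 38, 34, 92, 32, 31]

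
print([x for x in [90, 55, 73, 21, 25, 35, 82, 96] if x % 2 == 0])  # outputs [90, 82, 96]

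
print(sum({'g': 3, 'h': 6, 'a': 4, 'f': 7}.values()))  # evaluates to 20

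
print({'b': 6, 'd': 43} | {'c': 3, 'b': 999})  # {'b': 999, 'd': 43, 'c': 3}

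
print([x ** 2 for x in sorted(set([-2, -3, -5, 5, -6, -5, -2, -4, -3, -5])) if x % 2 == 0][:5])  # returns [36, 16, 4]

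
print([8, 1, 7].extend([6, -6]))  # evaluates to None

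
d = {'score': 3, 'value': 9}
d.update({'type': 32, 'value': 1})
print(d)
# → {'score': 3, 'value': 1, 'type': 32}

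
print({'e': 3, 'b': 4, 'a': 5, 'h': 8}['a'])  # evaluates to 5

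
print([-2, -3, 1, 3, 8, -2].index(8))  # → 4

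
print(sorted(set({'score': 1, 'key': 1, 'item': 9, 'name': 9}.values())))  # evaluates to [1, 9]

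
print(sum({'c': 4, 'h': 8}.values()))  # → 12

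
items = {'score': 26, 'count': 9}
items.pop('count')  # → 9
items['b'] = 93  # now {'score': 26, 'b': 93}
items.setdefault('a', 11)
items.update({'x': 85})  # {'score': 26, 'b': 93, 'a': 11, 'x': 85}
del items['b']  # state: {'score': 26, 'a': 11, 'x': 85}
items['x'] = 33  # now {'score': 26, 'a': 11, 'x': 33}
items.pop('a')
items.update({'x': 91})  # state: {'score': 26, 'x': 91}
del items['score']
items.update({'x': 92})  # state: {'x': 92}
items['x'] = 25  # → {'x': 25}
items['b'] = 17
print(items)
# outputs {'x': 25, 'b': 17}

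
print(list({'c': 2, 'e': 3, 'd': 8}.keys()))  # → ['c', 'e', 'd']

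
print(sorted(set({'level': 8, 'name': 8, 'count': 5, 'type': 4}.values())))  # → [4, 5, 8]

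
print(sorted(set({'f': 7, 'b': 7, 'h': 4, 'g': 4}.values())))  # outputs [4, 7]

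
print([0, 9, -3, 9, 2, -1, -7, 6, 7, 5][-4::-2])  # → [-7, 2, -3, 0]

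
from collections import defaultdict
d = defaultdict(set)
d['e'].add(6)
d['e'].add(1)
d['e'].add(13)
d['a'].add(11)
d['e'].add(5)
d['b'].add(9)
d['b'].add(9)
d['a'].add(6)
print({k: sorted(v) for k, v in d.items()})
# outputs {'e': [1, 5, 6, 13], 'a': [6, 11], 'b': [9]}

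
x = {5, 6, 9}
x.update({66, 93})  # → {5, 6, 9, 66, 93}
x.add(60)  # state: {5, 6, 9, 60, 66, 93}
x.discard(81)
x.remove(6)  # {5, 9, 60, 66, 93}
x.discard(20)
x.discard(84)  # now {5, 9, 60, 66, 93}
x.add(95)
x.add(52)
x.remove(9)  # {5, 52, 60, 66, 93, 95}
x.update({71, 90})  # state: {5, 52, 60, 66, 71, 90, 93, 95}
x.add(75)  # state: {5, 52, 60, 66, 71, 75, 90, 93, 95}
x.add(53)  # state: {5, 52, 53, 60, 66, 71, 75, 90, 93, 95}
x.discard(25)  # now {5, 52, 53, 60, 66, 71, 75, 90, 93, 95}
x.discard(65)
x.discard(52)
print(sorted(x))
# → [5, 53, 60, 66, 71, 75, 90, 93, 95]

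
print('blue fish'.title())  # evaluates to Blue Fish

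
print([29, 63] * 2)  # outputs [29, 63, 29, 63]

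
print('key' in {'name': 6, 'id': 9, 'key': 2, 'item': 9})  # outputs True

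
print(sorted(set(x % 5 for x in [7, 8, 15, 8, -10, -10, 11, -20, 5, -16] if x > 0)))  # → [0, 1, 2, 3]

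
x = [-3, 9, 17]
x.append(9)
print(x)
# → [-3, 9, 17, 9]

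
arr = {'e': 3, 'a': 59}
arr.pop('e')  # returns 3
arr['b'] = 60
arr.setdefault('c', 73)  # 73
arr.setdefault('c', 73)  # 73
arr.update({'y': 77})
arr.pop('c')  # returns 73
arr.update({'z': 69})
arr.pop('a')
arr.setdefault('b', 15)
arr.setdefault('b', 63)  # 60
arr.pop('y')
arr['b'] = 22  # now {'b': 22, 'z': 69}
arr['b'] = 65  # {'b': 65, 'z': 69}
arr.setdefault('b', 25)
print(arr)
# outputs {'b': 65, 'z': 69}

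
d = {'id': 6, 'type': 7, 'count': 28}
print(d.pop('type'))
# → 7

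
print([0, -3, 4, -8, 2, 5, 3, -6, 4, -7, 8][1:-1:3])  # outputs [-3, 2, -6]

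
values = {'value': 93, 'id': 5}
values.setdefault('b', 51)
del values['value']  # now {'id': 5, 'b': 51}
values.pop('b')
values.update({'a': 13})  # {'id': 5, 'a': 13}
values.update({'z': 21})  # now {'id': 5, 'a': 13, 'z': 21}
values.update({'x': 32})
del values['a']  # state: {'id': 5, 'z': 21, 'x': 32}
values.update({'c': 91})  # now {'id': 5, 'z': 21, 'x': 32, 'c': 91}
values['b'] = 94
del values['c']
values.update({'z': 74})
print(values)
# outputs {'id': 5, 'z': 74, 'x': 32, 'b': 94}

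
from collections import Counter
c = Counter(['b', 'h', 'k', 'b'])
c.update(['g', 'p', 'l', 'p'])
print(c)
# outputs Counter({'b': 2, 'p': 2, 'h': 1, 'k': 1, 'g': 1, 'l': 1})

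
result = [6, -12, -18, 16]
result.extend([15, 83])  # [6, -12, -18, 16, 15, 83]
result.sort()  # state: [-18, -12, 6, 15, 16, 83]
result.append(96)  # [-18, -12, 6, 15, 16, 83, 96]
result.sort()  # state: [-18, -12, 6, 15, 16, 83, 96]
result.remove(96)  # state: [-18, -12, 6, 15, 16, 83]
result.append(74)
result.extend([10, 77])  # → [-18, -12, 6, 15, 16, 83, 74, 10, 77]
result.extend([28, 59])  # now [-18, -12, 6, 15, 16, 83, 74, 10, 77, 28, 59]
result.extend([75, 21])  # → [-18, -12, 6, 15, 16, 83, 74, 10, 77, 28, 59, 75, 21]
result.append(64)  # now [-18, -12, 6, 15, 16, 83, 74, 10, 77, 28, 59, 75, 21, 64]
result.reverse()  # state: [64, 21, 75, 59, 28, 77, 10, 74, 83, 16, 15, 6, -12, -18]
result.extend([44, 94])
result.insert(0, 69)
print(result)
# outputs [69, 64, 21, 75, 59, 28, 77, 10, 74, 83, 16, 15, 6, -12, -18, 44, 94]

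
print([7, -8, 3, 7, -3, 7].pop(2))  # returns 3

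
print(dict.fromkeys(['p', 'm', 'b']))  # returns {'p': None, 'm': None, 'b': None}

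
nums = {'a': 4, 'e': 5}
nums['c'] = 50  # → {'a': 4, 'e': 5, 'c': 50}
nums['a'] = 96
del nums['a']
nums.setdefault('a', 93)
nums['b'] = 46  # {'e': 5, 'c': 50, 'a': 93, 'b': 46}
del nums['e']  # {'c': 50, 'a': 93, 'b': 46}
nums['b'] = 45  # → {'c': 50, 'a': 93, 'b': 45}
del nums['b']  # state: {'c': 50, 'a': 93}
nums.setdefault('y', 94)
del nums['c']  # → {'a': 93, 'y': 94}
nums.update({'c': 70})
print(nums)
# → {'a': 93, 'y': 94, 'c': 70}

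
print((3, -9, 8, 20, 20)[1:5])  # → (-9, 8, 20, 20)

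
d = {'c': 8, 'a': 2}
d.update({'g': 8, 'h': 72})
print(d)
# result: {'c': 8, 'a': 2, 'g': 8, 'h': 72}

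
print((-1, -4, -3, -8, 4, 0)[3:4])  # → (-8,)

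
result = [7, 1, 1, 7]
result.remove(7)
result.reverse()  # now [7, 1, 1]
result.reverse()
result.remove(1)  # [1, 7]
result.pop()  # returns 7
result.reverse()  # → [1]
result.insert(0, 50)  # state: [50, 1]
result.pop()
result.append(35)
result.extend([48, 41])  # [50, 35, 48, 41]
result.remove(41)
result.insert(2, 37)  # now [50, 35, 37, 48]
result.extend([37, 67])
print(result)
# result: [50, 35, 37, 48, 37, 67]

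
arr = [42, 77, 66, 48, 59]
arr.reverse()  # [59, 48, 66, 77, 42]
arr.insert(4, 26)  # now [59, 48, 66, 77, 26, 42]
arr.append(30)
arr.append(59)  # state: [59, 48, 66, 77, 26, 42, 30, 59]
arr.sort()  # [26, 30, 42, 48, 59, 59, 66, 77]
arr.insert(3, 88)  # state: [26, 30, 42, 88, 48, 59, 59, 66, 77]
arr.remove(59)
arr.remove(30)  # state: [26, 42, 88, 48, 59, 66, 77]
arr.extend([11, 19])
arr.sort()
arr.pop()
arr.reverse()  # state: [77, 66, 59, 48, 42, 26, 19, 11]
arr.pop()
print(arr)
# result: [77, 66, 59, 48, 42, 26, 19]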